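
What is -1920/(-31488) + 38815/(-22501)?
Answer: -3070325/1845082 ≈ -1.6641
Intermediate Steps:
-1920/(-31488) + 38815/(-22501) = -1920*(-1/31488) + 38815*(-1/22501) = 5/82 - 38815/22501 = -3070325/1845082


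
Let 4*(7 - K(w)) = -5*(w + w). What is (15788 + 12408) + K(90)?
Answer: 28428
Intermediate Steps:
K(w) = 7 + 5*w/2 (K(w) = 7 - (-5)*(w + w)/4 = 7 - (-5)*2*w/4 = 7 - (-5)*w/2 = 7 + 5*w/2)
(15788 + 12408) + K(90) = (15788 + 12408) + (7 + (5/2)*90) = 28196 + (7 + 225) = 28196 + 232 = 28428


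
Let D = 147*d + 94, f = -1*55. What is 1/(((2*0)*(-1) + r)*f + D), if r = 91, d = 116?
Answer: 1/12141 ≈ 8.2366e-5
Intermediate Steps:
f = -55
D = 17146 (D = 147*116 + 94 = 17052 + 94 = 17146)
1/(((2*0)*(-1) + r)*f + D) = 1/(((2*0)*(-1) + 91)*(-55) + 17146) = 1/((0*(-1) + 91)*(-55) + 17146) = 1/((0 + 91)*(-55) + 17146) = 1/(91*(-55) + 17146) = 1/(-5005 + 17146) = 1/12141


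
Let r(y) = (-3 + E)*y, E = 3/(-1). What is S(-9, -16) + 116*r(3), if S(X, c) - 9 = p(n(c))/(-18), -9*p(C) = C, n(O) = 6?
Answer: -56132/27 ≈ -2079.0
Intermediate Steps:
E = -3 (E = 3*(-1) = -3)
p(C) = -C/9
S(X, c) = 244/27 (S(X, c) = 9 - 1/9*6/(-18) = 9 - 2/3*(-1/18) = 9 + 1/27 = 244/27)
r(y) = -6*y (r(y) = (-3 - 3)*y = -6*y)
S(-9, -16) + 116*r(3) = 244/27 + 116*(-6*3) = 244/27 + 116*(-18) = 244/27 - 2088 = -56132/27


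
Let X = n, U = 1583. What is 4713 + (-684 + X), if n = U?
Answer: 5612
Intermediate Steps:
n = 1583
X = 1583
4713 + (-684 + X) = 4713 + (-684 + 1583) = 4713 + 899 = 5612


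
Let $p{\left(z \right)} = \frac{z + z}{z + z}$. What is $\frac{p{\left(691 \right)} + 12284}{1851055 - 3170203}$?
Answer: $- \frac{1365}{146572} \approx -0.0093128$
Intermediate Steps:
$p{\left(z \right)} = 1$ ($p{\left(z \right)} = \frac{2 z}{2 z} = 2 z \frac{1}{2 z} = 1$)
$\frac{p{\left(691 \right)} + 12284}{1851055 - 3170203} = \frac{1 + 12284}{1851055 - 3170203} = \frac{12285}{-1319148} = 12285 \left(- \frac{1}{1319148}\right) = - \frac{1365}{146572}$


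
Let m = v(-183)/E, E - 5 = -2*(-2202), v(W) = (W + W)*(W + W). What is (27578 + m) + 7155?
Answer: 153271753/4409 ≈ 34763.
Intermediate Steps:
v(W) = 4*W**2 (v(W) = (2*W)*(2*W) = 4*W**2)
E = 4409 (E = 5 - 2*(-2202) = 5 + 4404 = 4409)
m = 133956/4409 (m = (4*(-183)**2)/4409 = (4*33489)*(1/4409) = 133956*(1/4409) = 133956/4409 ≈ 30.382)
(27578 + m) + 7155 = (27578 + 133956/4409) + 7155 = 121725358/4409 + 7155 = 153271753/4409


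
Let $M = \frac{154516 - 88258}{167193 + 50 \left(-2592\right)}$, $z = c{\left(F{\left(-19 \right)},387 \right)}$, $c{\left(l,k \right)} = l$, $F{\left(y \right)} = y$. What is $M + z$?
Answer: $- \frac{72001}{4177} \approx -17.237$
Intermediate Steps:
$z = -19$
$M = \frac{7362}{4177}$ ($M = \frac{66258}{167193 - 129600} = \frac{66258}{37593} = 66258 \cdot \frac{1}{37593} = \frac{7362}{4177} \approx 1.7625$)
$M + z = \frac{7362}{4177} - 19 = - \frac{72001}{4177}$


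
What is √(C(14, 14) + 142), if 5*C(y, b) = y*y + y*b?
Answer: √5510/5 ≈ 14.846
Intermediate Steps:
C(y, b) = y²/5 + b*y/5 (C(y, b) = (y*y + y*b)/5 = (y² + b*y)/5 = y²/5 + b*y/5)
√(C(14, 14) + 142) = √((⅕)*14*(14 + 14) + 142) = √((⅕)*14*28 + 142) = √(392/5 + 142) = √(1102/5) = √5510/5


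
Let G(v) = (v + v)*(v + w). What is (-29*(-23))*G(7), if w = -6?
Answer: 9338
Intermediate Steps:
G(v) = 2*v*(-6 + v) (G(v) = (v + v)*(v - 6) = (2*v)*(-6 + v) = 2*v*(-6 + v))
(-29*(-23))*G(7) = (-29*(-23))*(2*7*(-6 + 7)) = 667*(2*7*1) = 667*14 = 9338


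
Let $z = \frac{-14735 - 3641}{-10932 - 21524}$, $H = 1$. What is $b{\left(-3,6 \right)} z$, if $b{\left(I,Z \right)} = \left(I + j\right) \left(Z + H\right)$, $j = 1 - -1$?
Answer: $- \frac{16079}{4057} \approx -3.9633$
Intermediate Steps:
$j = 2$ ($j = 1 + 1 = 2$)
$z = \frac{2297}{4057}$ ($z = \frac{-14735 - 3641}{-32456} = \left(-14735 - 3641\right) \left(- \frac{1}{32456}\right) = \left(-18376\right) \left(- \frac{1}{32456}\right) = \frac{2297}{4057} \approx 0.56618$)
$b{\left(I,Z \right)} = \left(1 + Z\right) \left(2 + I\right)$ ($b{\left(I,Z \right)} = \left(I + 2\right) \left(Z + 1\right) = \left(2 + I\right) \left(1 + Z\right) = \left(1 + Z\right) \left(2 + I\right)$)
$b{\left(-3,6 \right)} z = \left(2 - 3 + 2 \cdot 6 - 18\right) \frac{2297}{4057} = \left(2 - 3 + 12 - 18\right) \frac{2297}{4057} = \left(-7\right) \frac{2297}{4057} = - \frac{16079}{4057}$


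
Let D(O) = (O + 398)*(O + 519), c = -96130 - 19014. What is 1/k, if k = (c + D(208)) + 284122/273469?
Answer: 273469/88992019164 ≈ 3.0730e-6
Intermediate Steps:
c = -115144
D(O) = (398 + O)*(519 + O)
k = 88992019164/273469 (k = (-115144 + (206562 + 208² + 917*208)) + 284122/273469 = (-115144 + (206562 + 43264 + 190736)) + 284122*(1/273469) = (-115144 + 440562) + 284122/273469 = 325418 + 284122/273469 = 88992019164/273469 ≈ 3.2542e+5)
1/k = 1/(88992019164/273469) = 273469/88992019164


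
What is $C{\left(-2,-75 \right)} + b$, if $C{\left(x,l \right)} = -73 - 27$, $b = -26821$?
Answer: $-26921$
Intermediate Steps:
$C{\left(x,l \right)} = -100$ ($C{\left(x,l \right)} = -73 - 27 = -100$)
$C{\left(-2,-75 \right)} + b = -100 - 26821 = -26921$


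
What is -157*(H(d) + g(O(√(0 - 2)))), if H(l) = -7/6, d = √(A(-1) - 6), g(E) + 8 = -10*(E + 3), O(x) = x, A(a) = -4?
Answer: 36895/6 + 1570*I*√2 ≈ 6149.2 + 2220.3*I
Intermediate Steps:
g(E) = -38 - 10*E (g(E) = -8 - 10*(E + 3) = -8 - 10*(3 + E) = -8 + (-30 - 10*E) = -38 - 10*E)
d = I*√10 (d = √(-4 - 6) = √(-10) = I*√10 ≈ 3.1623*I)
H(l) = -7/6 (H(l) = -7*⅙ = -7/6)
-157*(H(d) + g(O(√(0 - 2)))) = -157*(-7/6 + (-38 - 10*√(0 - 2))) = -157*(-7/6 + (-38 - 10*I*√2)) = -157*(-235/6 - 10*I*√2) = 36895/6 + 1570*I*√2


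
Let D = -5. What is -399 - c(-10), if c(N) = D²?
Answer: -424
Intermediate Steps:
c(N) = 25 (c(N) = (-5)² = 25)
-399 - c(-10) = -399 - 1*25 = -399 - 25 = -424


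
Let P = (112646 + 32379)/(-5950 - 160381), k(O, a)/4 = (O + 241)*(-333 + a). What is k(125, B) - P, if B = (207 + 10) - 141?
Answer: -62581561063/166331 ≈ -3.7625e+5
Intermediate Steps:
B = 76 (B = 217 - 141 = 76)
k(O, a) = 4*(-333 + a)*(241 + O) (k(O, a) = 4*((O + 241)*(-333 + a)) = 4*((241 + O)*(-333 + a)) = 4*((-333 + a)*(241 + O)) = 4*(-333 + a)*(241 + O))
P = -145025/166331 (P = 145025/(-166331) = 145025*(-1/166331) = -145025/166331 ≈ -0.87191)
k(125, B) - P = (-321012 - 1332*125 + 964*76 + 4*125*76) - 1*(-145025/166331) = (-321012 - 166500 + 73264 + 38000) + 145025/166331 = -376248 + 145025/166331 = -62581561063/166331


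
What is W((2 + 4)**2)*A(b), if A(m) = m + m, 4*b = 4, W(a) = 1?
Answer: 2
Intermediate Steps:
b = 1 (b = (1/4)*4 = 1)
A(m) = 2*m
W((2 + 4)**2)*A(b) = 1*(2*1) = 1*2 = 2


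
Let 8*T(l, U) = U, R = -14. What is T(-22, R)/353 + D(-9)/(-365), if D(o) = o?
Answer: 10153/515380 ≈ 0.019700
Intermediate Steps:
T(l, U) = U/8
T(-22, R)/353 + D(-9)/(-365) = ((⅛)*(-14))/353 - 9/(-365) = -7/4*1/353 - 9*(-1/365) = -7/1412 + 9/365 = 10153/515380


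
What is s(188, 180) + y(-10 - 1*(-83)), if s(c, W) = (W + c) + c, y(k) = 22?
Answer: 578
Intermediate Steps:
s(c, W) = W + 2*c
s(188, 180) + y(-10 - 1*(-83)) = (180 + 2*188) + 22 = (180 + 376) + 22 = 556 + 22 = 578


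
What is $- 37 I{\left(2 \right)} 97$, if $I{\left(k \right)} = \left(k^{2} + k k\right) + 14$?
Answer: $-78958$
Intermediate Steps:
$I{\left(k \right)} = 14 + 2 k^{2}$ ($I{\left(k \right)} = \left(k^{2} + k^{2}\right) + 14 = 2 k^{2} + 14 = 14 + 2 k^{2}$)
$- 37 I{\left(2 \right)} 97 = - 37 \left(14 + 2 \cdot 2^{2}\right) 97 = - 37 \left(14 + 2 \cdot 4\right) 97 = - 37 \left(14 + 8\right) 97 = \left(-37\right) 22 \cdot 97 = \left(-814\right) 97 = -78958$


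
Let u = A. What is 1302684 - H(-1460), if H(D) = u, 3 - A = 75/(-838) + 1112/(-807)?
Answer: 880957876765/676266 ≈ 1.3027e+6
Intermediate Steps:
A = 3021179/676266 (A = 3 - (75/(-838) + 1112/(-807)) = 3 - (75*(-1/838) + 1112*(-1/807)) = 3 - (-75/838 - 1112/807) = 3 - 1*(-992381/676266) = 3 + 992381/676266 = 3021179/676266 ≈ 4.4674)
u = 3021179/676266 ≈ 4.4674
H(D) = 3021179/676266
1302684 - H(-1460) = 1302684 - 1*3021179/676266 = 1302684 - 3021179/676266 = 880957876765/676266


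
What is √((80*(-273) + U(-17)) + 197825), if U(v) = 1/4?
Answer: √703941/2 ≈ 419.51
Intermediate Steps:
U(v) = ¼
√((80*(-273) + U(-17)) + 197825) = √((80*(-273) + ¼) + 197825) = √((-21840 + ¼) + 197825) = √(-87359/4 + 197825) = √(703941/4) = √703941/2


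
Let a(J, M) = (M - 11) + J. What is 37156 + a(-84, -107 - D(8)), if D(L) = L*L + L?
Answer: 36882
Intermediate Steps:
D(L) = L + L² (D(L) = L² + L = L + L²)
a(J, M) = -11 + J + M (a(J, M) = (-11 + M) + J = -11 + J + M)
37156 + a(-84, -107 - D(8)) = 37156 + (-11 - 84 + (-107 - 8*(1 + 8))) = 37156 + (-11 - 84 + (-107 - 8*9)) = 37156 + (-11 - 84 + (-107 - 1*72)) = 37156 + (-11 - 84 + (-107 - 72)) = 37156 + (-11 - 84 - 179) = 37156 - 274 = 36882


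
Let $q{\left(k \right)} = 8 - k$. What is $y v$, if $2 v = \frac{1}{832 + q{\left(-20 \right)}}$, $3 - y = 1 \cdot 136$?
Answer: $- \frac{133}{1720} \approx -0.077326$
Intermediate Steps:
$y = -133$ ($y = 3 - 1 \cdot 136 = 3 - 136 = -133$)
$v = \frac{1}{1720}$ ($v = \frac{1}{2 \left(832 + \left(8 - -20\right)\right)} = \frac{1}{2 \left(832 + \left(8 + 20\right)\right)} = \frac{1}{2 \left(832 + 28\right)} = \frac{1}{2 \cdot 860} = \frac{1}{2} \cdot \frac{1}{860} = \frac{1}{1720} \approx 0.00058139$)
$y v = \left(-133\right) \frac{1}{1720} = - \frac{133}{1720}$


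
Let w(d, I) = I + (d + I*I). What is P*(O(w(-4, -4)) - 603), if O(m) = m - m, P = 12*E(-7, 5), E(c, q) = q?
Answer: -36180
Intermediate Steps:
w(d, I) = I + d + I**2 (w(d, I) = I + (d + I**2) = I + d + I**2)
P = 60 (P = 12*5 = 60)
O(m) = 0
P*(O(w(-4, -4)) - 603) = 60*(0 - 603) = 60*(-603) = -36180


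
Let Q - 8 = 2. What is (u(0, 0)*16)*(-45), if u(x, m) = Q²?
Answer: -72000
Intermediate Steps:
Q = 10 (Q = 8 + 2 = 10)
u(x, m) = 100 (u(x, m) = 10² = 100)
(u(0, 0)*16)*(-45) = (100*16)*(-45) = 1600*(-45) = -72000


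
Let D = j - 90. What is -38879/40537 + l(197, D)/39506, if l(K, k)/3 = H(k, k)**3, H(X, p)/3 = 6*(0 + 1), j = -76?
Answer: -413359211/800727361 ≈ -0.51623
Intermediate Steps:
H(X, p) = 18 (H(X, p) = 3*(6*(0 + 1)) = 3*(6*1) = 3*6 = 18)
D = -166 (D = -76 - 90 = -166)
l(K, k) = 17496 (l(K, k) = 3*18**3 = 3*5832 = 17496)
-38879/40537 + l(197, D)/39506 = -38879/40537 + 17496/39506 = -38879*1/40537 + 17496*(1/39506) = -38879/40537 + 8748/19753 = -413359211/800727361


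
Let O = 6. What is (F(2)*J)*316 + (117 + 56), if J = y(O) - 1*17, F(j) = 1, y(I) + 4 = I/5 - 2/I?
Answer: -92837/15 ≈ -6189.1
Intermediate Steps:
y(I) = -4 - 2/I + I/5 (y(I) = -4 + (I/5 - 2/I) = -4 + (-2/I + I/5) = -4 - 2/I + I/5)
J = -302/15 (J = (-4 - 2/6 + (1/5)*6) - 1*17 = (-4 - 2*1/6 + 6/5) - 17 = (-4 - 1/3 + 6/5) - 17 = -47/15 - 17 = -302/15 ≈ -20.133)
(F(2)*J)*316 + (117 + 56) = (1*(-302/15))*316 + (117 + 56) = -302/15*316 + 173 = -95432/15 + 173 = -92837/15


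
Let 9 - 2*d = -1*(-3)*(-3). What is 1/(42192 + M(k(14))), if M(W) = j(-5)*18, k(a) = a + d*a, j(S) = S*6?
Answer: 1/41652 ≈ 2.4008e-5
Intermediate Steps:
j(S) = 6*S
d = 9 (d = 9/2 - (-1*(-3))*(-3)/2 = 9/2 - 3*(-3)/2 = 9/2 - 1/2*(-9) = 9/2 + 9/2 = 9)
k(a) = 10*a (k(a) = a + 9*a = 10*a)
M(W) = -540 (M(W) = (6*(-5))*18 = -30*18 = -540)
1/(42192 + M(k(14))) = 1/(42192 - 540) = 1/41652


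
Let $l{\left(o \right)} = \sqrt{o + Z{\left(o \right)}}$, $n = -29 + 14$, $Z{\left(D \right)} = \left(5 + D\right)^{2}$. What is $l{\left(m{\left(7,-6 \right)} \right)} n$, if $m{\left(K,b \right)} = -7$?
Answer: $- 15 i \sqrt{3} \approx - 25.981 i$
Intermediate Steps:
$n = -15$
$l{\left(o \right)} = \sqrt{o + \left(5 + o\right)^{2}}$
$l{\left(m{\left(7,-6 \right)} \right)} n = \sqrt{-7 + \left(5 - 7\right)^{2}} \left(-15\right) = \sqrt{-7 + \left(-2\right)^{2}} \left(-15\right) = \sqrt{-7 + 4} \left(-15\right) = \sqrt{-3} \left(-15\right) = i \sqrt{3} \left(-15\right) = - 15 i \sqrt{3}$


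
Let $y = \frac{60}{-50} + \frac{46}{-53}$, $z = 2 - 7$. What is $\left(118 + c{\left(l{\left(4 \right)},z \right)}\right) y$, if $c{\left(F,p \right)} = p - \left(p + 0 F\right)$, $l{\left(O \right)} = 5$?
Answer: $- \frac{64664}{265} \approx -244.02$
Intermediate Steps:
$z = -5$ ($z = 2 - 7 = -5$)
$y = - \frac{548}{265}$ ($y = 60 \left(- \frac{1}{50}\right) + 46 \left(- \frac{1}{53}\right) = - \frac{6}{5} - \frac{46}{53} = - \frac{548}{265} \approx -2.0679$)
$c{\left(F,p \right)} = 0$ ($c{\left(F,p \right)} = p - \left(p + 0\right) = p - p = 0$)
$\left(118 + c{\left(l{\left(4 \right)},z \right)}\right) y = \left(118 + 0\right) \left(- \frac{548}{265}\right) = 118 \left(- \frac{548}{265}\right) = - \frac{64664}{265}$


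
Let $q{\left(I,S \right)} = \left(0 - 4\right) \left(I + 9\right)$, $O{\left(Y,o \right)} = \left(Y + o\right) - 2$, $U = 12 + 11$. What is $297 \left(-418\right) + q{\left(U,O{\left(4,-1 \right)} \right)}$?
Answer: $-124274$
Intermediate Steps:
$U = 23$
$O{\left(Y,o \right)} = -2 + Y + o$
$q{\left(I,S \right)} = -36 - 4 I$ ($q{\left(I,S \right)} = - 4 \left(9 + I\right) = -36 - 4 I$)
$297 \left(-418\right) + q{\left(U,O{\left(4,-1 \right)} \right)} = 297 \left(-418\right) - 128 = -124146 - 128 = -124274$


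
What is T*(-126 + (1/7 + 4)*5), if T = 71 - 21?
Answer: -36850/7 ≈ -5264.3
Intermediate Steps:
T = 50
T*(-126 + (1/7 + 4)*5) = 50*(-126 + (1/7 + 4)*5) = 50*(-126 + (29/7)*5) = 50*(-126 + 145/7) = 50*(-737/7) = -36850/7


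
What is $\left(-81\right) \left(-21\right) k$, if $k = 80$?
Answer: $136080$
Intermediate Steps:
$\left(-81\right) \left(-21\right) k = \left(-81\right) \left(-21\right) 80 = 1701 \cdot 80 = 136080$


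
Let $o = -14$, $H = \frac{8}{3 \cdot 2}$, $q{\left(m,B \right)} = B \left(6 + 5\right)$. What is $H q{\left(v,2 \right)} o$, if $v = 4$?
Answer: $- \frac{1232}{3} \approx -410.67$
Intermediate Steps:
$q{\left(m,B \right)} = 11 B$ ($q{\left(m,B \right)} = B 11 = 11 B$)
$H = \frac{4}{3}$ ($H = \frac{8}{6} = 8 \cdot \frac{1}{6} = \frac{4}{3} \approx 1.3333$)
$H q{\left(v,2 \right)} o = \frac{4 \cdot 11 \cdot 2}{3} \left(-14\right) = \frac{4}{3} \cdot 22 \left(-14\right) = \frac{88}{3} \left(-14\right) = - \frac{1232}{3}$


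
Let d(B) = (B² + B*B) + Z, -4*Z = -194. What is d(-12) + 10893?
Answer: 22459/2 ≈ 11230.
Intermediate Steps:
Z = 97/2 (Z = -¼*(-194) = 97/2 ≈ 48.500)
d(B) = 97/2 + 2*B² (d(B) = (B² + B*B) + 97/2 = (B² + B²) + 97/2 = 2*B² + 97/2 = 97/2 + 2*B²)
d(-12) + 10893 = (97/2 + 2*(-12)²) + 10893 = (97/2 + 2*144) + 10893 = (97/2 + 288) + 10893 = 673/2 + 10893 = 22459/2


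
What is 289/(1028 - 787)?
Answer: 289/241 ≈ 1.1992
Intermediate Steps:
289/(1028 - 787) = 289/241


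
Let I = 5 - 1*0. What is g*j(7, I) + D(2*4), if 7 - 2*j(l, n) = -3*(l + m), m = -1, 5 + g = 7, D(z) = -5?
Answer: 20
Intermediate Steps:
I = 5 (I = 5 + 0 = 5)
g = 2 (g = -5 + 7 = 2)
j(l, n) = 2 + 3*l/2 (j(l, n) = 7/2 - (-3)*(l - 1)/2 = 7/2 - (-3)*(-1 + l)/2 = 7/2 - (3 - 3*l)/2 = 7/2 + (-3/2 + 3*l/2) = 2 + 3*l/2)
g*j(7, I) + D(2*4) = 2*(2 + (3/2)*7) - 5 = 2*(2 + 21/2) - 5 = 2*(25/2) - 5 = 25 - 5 = 20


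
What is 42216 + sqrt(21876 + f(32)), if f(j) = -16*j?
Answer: 42216 + 14*sqrt(109) ≈ 42362.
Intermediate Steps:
42216 + sqrt(21876 + f(32)) = 42216 + sqrt(21876 - 16*32) = 42216 + sqrt(21876 - 512) = 42216 + sqrt(21364) = 42216 + 14*sqrt(109)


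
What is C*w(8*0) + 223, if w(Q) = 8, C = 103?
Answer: 1047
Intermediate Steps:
C*w(8*0) + 223 = 103*8 + 223 = 824 + 223 = 1047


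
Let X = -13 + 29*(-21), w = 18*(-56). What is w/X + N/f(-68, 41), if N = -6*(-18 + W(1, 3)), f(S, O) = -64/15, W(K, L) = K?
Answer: -221787/9952 ≈ -22.286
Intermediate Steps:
w = -1008
f(S, O) = -64/15 (f(S, O) = -64*1/15 = -64/15)
X = -622 (X = -13 - 609 = -622)
N = 102 (N = -6*(-18 + 1) = -6*(-17) = 102)
w/X + N/f(-68, 41) = -1008/(-622) + 102/(-64/15) = -1008*(-1/622) + 102*(-15/64) = 504/311 - 765/32 = -221787/9952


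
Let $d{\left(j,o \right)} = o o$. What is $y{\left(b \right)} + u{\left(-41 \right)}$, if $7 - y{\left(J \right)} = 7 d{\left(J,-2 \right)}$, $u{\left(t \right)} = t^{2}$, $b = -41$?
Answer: $1660$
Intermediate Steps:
$d{\left(j,o \right)} = o^{2}$
$y{\left(J \right)} = -21$ ($y{\left(J \right)} = 7 - 7 \left(-2\right)^{2} = 7 - 7 \cdot 4 = 7 - 28 = -21$)
$y{\left(b \right)} + u{\left(-41 \right)} = -21 + \left(-41\right)^{2} = -21 + 1681 = 1660$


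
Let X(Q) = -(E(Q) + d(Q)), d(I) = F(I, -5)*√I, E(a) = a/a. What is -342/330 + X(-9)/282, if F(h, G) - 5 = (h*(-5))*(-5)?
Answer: -16129/15510 + 110*I/47 ≈ -1.0399 + 2.3404*I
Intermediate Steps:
E(a) = 1
F(h, G) = 5 + 25*h (F(h, G) = 5 + (h*(-5))*(-5) = 5 - 5*h*(-5) = 5 + 25*h)
d(I) = √I*(5 + 25*I) (d(I) = (5 + 25*I)*√I = √I*(5 + 25*I))
X(Q) = -1 - √Q*(5 + 25*Q) (X(Q) = -(1 + √Q*(5 + 25*Q)) = -1 - √Q*(5 + 25*Q))
-342/330 + X(-9)/282 = -342/330 + (-1 + √(-9)*(-5 - 25*(-9)))/282 = -342*1/330 + (-1 + (3*I)*(-5 + 225))*(1/282) = -57/55 + (-1 + (3*I)*220)*(1/282) = -57/55 + (-1 + 660*I)*(1/282) = -57/55 + (-1/282 + 110*I/47) = -16129/15510 + 110*I/47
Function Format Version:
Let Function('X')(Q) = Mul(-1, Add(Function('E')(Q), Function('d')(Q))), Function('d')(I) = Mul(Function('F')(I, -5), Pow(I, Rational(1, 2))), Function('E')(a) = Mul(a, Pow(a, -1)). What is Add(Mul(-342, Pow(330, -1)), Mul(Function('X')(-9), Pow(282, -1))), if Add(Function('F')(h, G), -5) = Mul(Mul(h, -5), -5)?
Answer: Add(Rational(-16129, 15510), Mul(Rational(110, 47), I)) ≈ Add(-1.0399, Mul(2.3404, I))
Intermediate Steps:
Function('E')(a) = 1
Function('F')(h, G) = Add(5, Mul(25, h)) (Function('F')(h, G) = Add(5, Mul(Mul(h, -5), -5)) = Add(5, Mul(Mul(-5, h), -5)) = Add(5, Mul(25, h)))
Function('d')(I) = Mul(Pow(I, Rational(1, 2)), Add(5, Mul(25, I))) (Function('d')(I) = Mul(Add(5, Mul(25, I)), Pow(I, Rational(1, 2))) = Mul(Pow(I, Rational(1, 2)), Add(5, Mul(25, I))))
Function('X')(Q) = Add(-1, Mul(-1, Pow(Q, Rational(1, 2)), Add(5, Mul(25, Q)))) (Function('X')(Q) = Mul(-1, Add(1, Mul(Pow(Q, Rational(1, 2)), Add(5, Mul(25, Q))))) = Add(-1, Mul(-1, Pow(Q, Rational(1, 2)), Add(5, Mul(25, Q)))))
Add(Mul(-342, Pow(330, -1)), Mul(Function('X')(-9), Pow(282, -1))) = Add(Mul(-342, Pow(330, -1)), Mul(Add(-1, Mul(Pow(-9, Rational(1, 2)), Add(-5, Mul(-25, -9)))), Pow(282, -1))) = Add(Mul(-342, Rational(1, 330)), Mul(Add(-1, Mul(Mul(3, I), Add(-5, 225))), Rational(1, 282))) = Add(Rational(-57, 55), Mul(Add(-1, Mul(Mul(3, I), 220)), Rational(1, 282))) = Add(Rational(-57, 55), Mul(Add(-1, Mul(660, I)), Rational(1, 282))) = Add(Rational(-57, 55), Add(Rational(-1, 282), Mul(Rational(110, 47), I))) = Add(Rational(-16129, 15510), Mul(Rational(110, 47), I))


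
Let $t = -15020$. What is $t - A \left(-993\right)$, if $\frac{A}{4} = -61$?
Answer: $-257312$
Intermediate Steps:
$A = -244$ ($A = 4 \left(-61\right) = -244$)
$t - A \left(-993\right) = -15020 - \left(-244\right) \left(-993\right) = -15020 - 242292 = -257312$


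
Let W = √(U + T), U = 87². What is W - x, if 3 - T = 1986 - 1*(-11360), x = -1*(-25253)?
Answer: -25253 + I*√5774 ≈ -25253.0 + 75.987*I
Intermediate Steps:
U = 7569
x = 25253
T = -13343 (T = 3 - (1986 - 1*(-11360)) = 3 - (1986 + 11360) = 3 - 1*13346 = 3 - 13346 = -13343)
W = I*√5774 (W = √(7569 - 13343) = √(-5774) = I*√5774 ≈ 75.987*I)
W - x = I*√5774 - 1*25253 = I*√5774 - 25253 = -25253 + I*√5774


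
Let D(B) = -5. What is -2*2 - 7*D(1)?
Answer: 31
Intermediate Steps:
-2*2 - 7*D(1) = -2*2 - 7*(-5) = -4 + 35 = 31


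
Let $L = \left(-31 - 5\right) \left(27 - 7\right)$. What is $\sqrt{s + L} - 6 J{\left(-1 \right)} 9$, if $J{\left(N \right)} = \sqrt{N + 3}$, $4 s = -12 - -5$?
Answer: $- 27 i \sqrt{5774} \approx - 2051.6 i$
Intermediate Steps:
$s = - \frac{7}{4}$ ($s = \frac{-12 - -5}{4} = \frac{-12 + 5}{4} = \frac{1}{4} \left(-7\right) = - \frac{7}{4} \approx -1.75$)
$J{\left(N \right)} = \sqrt{3 + N}$
$L = -720$ ($L = \left(-36\right) 20 = -720$)
$\sqrt{s + L} - 6 J{\left(-1 \right)} 9 = \sqrt{- \frac{7}{4} - 720} - 6 \sqrt{3 - 1} \cdot 9 = \sqrt{- \frac{2887}{4}} - 6 \sqrt{2} \cdot 9 = \frac{i \sqrt{2887}}{2} \left(- 54 \sqrt{2}\right) = - 27 i \sqrt{5774}$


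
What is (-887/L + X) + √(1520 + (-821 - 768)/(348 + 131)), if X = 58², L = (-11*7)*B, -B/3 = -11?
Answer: 8548811/2541 + √347989189/479 ≈ 3403.3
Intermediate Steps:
B = 33 (B = -3*(-11) = 33)
L = -2541 (L = -11*7*33 = -77*33 = -2541)
X = 3364
(-887/L + X) + √(1520 + (-821 - 768)/(348 + 131)) = (-887/(-2541) + 3364) + √(1520 + (-821 - 768)/(348 + 131)) = (-887*(-1/2541) + 3364) + √(1520 - 1589/479) = (887/2541 + 3364) + √(1520 - 1589*1/479) = 8548811/2541 + √(1520 - 1589/479) = 8548811/2541 + √(726491/479) = 8548811/2541 + √347989189/479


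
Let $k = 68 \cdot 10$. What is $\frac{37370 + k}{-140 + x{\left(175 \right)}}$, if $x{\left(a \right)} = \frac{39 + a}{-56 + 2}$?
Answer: $- \frac{1027350}{3887} \approx -264.3$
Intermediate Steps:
$k = 680$
$x{\left(a \right)} = - \frac{13}{18} - \frac{a}{54}$ ($x{\left(a \right)} = \frac{39 + a}{-54} = \left(39 + a\right) \left(- \frac{1}{54}\right) = - \frac{13}{18} - \frac{a}{54}$)
$\frac{37370 + k}{-140 + x{\left(175 \right)}} = \frac{37370 + 680}{-140 - \frac{107}{27}} = \frac{38050}{-140 - \frac{107}{27}} = \frac{38050}{- \frac{3887}{27}} = 38050 \left(- \frac{27}{3887}\right) = - \frac{1027350}{3887}$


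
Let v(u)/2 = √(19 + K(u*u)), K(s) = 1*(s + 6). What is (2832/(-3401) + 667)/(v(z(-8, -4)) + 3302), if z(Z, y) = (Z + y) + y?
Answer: 24132667/119606368 - 14617*√281/119606368 ≈ 0.19972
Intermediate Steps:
z(Z, y) = Z + 2*y
K(s) = 6 + s (K(s) = 1*(6 + s) = 6 + s)
v(u) = 2*√(25 + u²) (v(u) = 2*√(19 + (6 + u*u)) = 2*√(19 + (6 + u²)) = 2*√(25 + u²))
(2832/(-3401) + 667)/(v(z(-8, -4)) + 3302) = (2832/(-3401) + 667)/(2*√(25 + (-8 + 2*(-4))²) + 3302) = (2832*(-1/3401) + 667)/(2*√(25 + (-8 - 8)²) + 3302) = (-2832/3401 + 667)/(2*√(25 + (-16)²) + 3302) = 2265635/(3401*(2*√(25 + 256) + 3302)) = 2265635/(3401*(2*√281 + 3302)) = 2265635/(3401*(3302 + 2*√281))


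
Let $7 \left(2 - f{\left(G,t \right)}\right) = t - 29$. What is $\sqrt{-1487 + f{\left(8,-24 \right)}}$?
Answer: $\frac{i \sqrt{72394}}{7} \approx 38.437 i$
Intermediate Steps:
$f{\left(G,t \right)} = \frac{43}{7} - \frac{t}{7}$ ($f{\left(G,t \right)} = 2 - \frac{t - 29}{7} = 2 - \frac{-29 + t}{7} = 2 - \left(- \frac{29}{7} + \frac{t}{7}\right) = \frac{43}{7} - \frac{t}{7}$)
$\sqrt{-1487 + f{\left(8,-24 \right)}} = \sqrt{-1487 + \left(\frac{43}{7} - - \frac{24}{7}\right)} = \sqrt{-1487 + \left(\frac{43}{7} + \frac{24}{7}\right)} = \sqrt{-1487 + \frac{67}{7}} = \sqrt{- \frac{10342}{7}} = \frac{i \sqrt{72394}}{7}$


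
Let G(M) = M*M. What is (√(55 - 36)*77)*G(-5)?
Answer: 1925*√19 ≈ 8390.9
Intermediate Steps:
G(M) = M²
(√(55 - 36)*77)*G(-5) = (√(55 - 36)*77)*(-5)² = (√19*77)*25 = (77*√19)*25 = 1925*√19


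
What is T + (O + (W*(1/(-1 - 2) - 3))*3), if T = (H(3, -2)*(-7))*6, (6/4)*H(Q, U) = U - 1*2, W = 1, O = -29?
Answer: 73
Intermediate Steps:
H(Q, U) = -4/3 + 2*U/3 (H(Q, U) = 2*(U - 1*2)/3 = 2*(U - 2)/3 = 2*(-2 + U)/3 = -4/3 + 2*U/3)
T = 112 (T = ((-4/3 + (2/3)*(-2))*(-7))*6 = ((-4/3 - 4/3)*(-7))*6 = -8/3*(-7)*6 = (56/3)*6 = 112)
T + (O + (W*(1/(-1 - 2) - 3))*3) = 112 + (-29 + (1*(1/(-1 - 2) - 3))*3) = 112 + (-29 + (1*(1/(-3) - 3))*3) = 112 + (-29 + (1*(-1/3 - 3))*3) = 112 + (-29 + (1*(-10/3))*3) = 112 + (-29 - 10/3*3) = 112 + (-29 - 10) = 112 - 39 = 73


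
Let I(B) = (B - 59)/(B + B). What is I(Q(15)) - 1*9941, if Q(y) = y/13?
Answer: -149491/15 ≈ -9966.1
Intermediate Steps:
Q(y) = y/13 (Q(y) = y*(1/13) = y/13)
I(B) = (-59 + B)/(2*B) (I(B) = (-59 + B)/((2*B)) = (-59 + B)*(1/(2*B)) = (-59 + B)/(2*B))
I(Q(15)) - 1*9941 = (-59 + (1/13)*15)/(2*(((1/13)*15))) - 1*9941 = (-59 + 15/13)/(2*(15/13)) - 9941 = (½)*(13/15)*(-752/13) - 9941 = -376/15 - 9941 = -149491/15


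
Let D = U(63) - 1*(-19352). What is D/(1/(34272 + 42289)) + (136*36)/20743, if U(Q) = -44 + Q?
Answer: 30763178531229/20743 ≈ 1.4831e+9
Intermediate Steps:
D = 19371 (D = (-44 + 63) - 1*(-19352) = 19 + 19352 = 19371)
D/(1/(34272 + 42289)) + (136*36)/20743 = 19371/(1/(34272 + 42289)) + (136*36)/20743 = 19371/(1/76561) + 4896*(1/20743) = 19371/(1/76561) + 4896/20743 = 19371*76561 + 4896/20743 = 1483063131 + 4896/20743 = 30763178531229/20743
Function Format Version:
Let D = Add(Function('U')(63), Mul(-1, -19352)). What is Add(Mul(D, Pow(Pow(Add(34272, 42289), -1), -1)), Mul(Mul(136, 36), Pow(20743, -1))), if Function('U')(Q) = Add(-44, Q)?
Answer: Rational(30763178531229, 20743) ≈ 1.4831e+9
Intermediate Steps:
D = 19371 (D = Add(Add(-44, 63), Mul(-1, -19352)) = Add(19, 19352) = 19371)
Add(Mul(D, Pow(Pow(Add(34272, 42289), -1), -1)), Mul(Mul(136, 36), Pow(20743, -1))) = Add(Mul(19371, Pow(Pow(Add(34272, 42289), -1), -1)), Mul(Mul(136, 36), Pow(20743, -1))) = Add(Mul(19371, Pow(Pow(76561, -1), -1)), Mul(4896, Rational(1, 20743))) = Add(Mul(19371, Pow(Rational(1, 76561), -1)), Rational(4896, 20743)) = Add(Mul(19371, 76561), Rational(4896, 20743)) = Add(1483063131, Rational(4896, 20743)) = Rational(30763178531229, 20743)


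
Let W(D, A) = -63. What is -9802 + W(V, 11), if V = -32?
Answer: -9865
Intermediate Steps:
-9802 + W(V, 11) = -9802 - 63 = -9865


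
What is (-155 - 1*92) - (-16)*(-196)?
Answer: -3383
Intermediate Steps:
(-155 - 1*92) - (-16)*(-196) = (-155 - 92) - 16*196 = -247 - 3136 = -3383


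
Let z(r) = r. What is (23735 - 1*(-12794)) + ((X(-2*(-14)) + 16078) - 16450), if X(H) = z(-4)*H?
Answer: 36045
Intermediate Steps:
X(H) = -4*H
(23735 - 1*(-12794)) + ((X(-2*(-14)) + 16078) - 16450) = (23735 - 1*(-12794)) + ((-(-8)*(-14) + 16078) - 16450) = (23735 + 12794) + ((-4*28 + 16078) - 16450) = 36529 + ((-112 + 16078) - 16450) = 36529 + (15966 - 16450) = 36529 - 484 = 36045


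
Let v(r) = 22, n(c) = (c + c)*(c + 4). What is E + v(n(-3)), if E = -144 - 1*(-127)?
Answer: 5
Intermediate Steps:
n(c) = 2*c*(4 + c) (n(c) = (2*c)*(4 + c) = 2*c*(4 + c))
E = -17 (E = -144 + 127 = -17)
E + v(n(-3)) = -17 + 22 = 5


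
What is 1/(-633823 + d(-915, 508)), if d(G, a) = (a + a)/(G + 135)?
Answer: -195/123595739 ≈ -1.5777e-6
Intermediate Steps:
d(G, a) = 2*a/(135 + G) (d(G, a) = (2*a)/(135 + G) = 2*a/(135 + G))
1/(-633823 + d(-915, 508)) = 1/(-633823 + 2*508/(135 - 915)) = 1/(-633823 + 2*508/(-780)) = 1/(-633823 + 2*508*(-1/780)) = 1/(-633823 - 254/195) = 1/(-123595739/195) = -195/123595739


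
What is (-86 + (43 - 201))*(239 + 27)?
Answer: -64904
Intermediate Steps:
(-86 + (43 - 201))*(239 + 27) = (-86 - 158)*266 = -244*266 = -64904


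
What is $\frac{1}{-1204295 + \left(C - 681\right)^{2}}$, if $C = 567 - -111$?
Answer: $- \frac{1}{1204286} \approx -8.3037 \cdot 10^{-7}$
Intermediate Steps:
$C = 678$ ($C = 567 + 111 = 678$)
$\frac{1}{-1204295 + \left(C - 681\right)^{2}} = \frac{1}{-1204295 + \left(678 - 681\right)^{2}} = \frac{1}{-1204295 + \left(-3\right)^{2}} = \frac{1}{-1204295 + 9} = \frac{1}{-1204286} = - \frac{1}{1204286}$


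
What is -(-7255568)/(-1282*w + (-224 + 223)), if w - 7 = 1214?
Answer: -7255568/1565323 ≈ -4.6352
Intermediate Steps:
w = 1221 (w = 7 + 1214 = 1221)
-(-7255568)/(-1282*w + (-224 + 223)) = -(-7255568)/(-1282*1221 + (-224 + 223)) = -(-7255568)/(-1565322 - 1) = -(-7255568)/(-1565323) = -(-7255568)*(-1)/1565323 = -1*7255568/1565323 = -7255568/1565323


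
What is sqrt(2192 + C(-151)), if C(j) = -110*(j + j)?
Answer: 2*sqrt(8853) ≈ 188.18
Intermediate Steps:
C(j) = -220*j
sqrt(2192 + C(-151)) = sqrt(2192 - 220*(-151)) = sqrt(2192 + 33220) = sqrt(35412) = 2*sqrt(8853)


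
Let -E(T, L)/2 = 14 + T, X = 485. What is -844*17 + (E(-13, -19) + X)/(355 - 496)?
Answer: -674517/47 ≈ -14351.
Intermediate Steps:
E(T, L) = -28 - 2*T (E(T, L) = -2*(14 + T) = -28 - 2*T)
-844*17 + (E(-13, -19) + X)/(355 - 496) = -844*17 + ((-28 - 2*(-13)) + 485)/(355 - 496) = -14348 + ((-28 + 26) + 485)/(-141) = -14348 + (-2 + 485)*(-1/141) = -14348 + 483*(-1/141) = -14348 - 161/47 = -674517/47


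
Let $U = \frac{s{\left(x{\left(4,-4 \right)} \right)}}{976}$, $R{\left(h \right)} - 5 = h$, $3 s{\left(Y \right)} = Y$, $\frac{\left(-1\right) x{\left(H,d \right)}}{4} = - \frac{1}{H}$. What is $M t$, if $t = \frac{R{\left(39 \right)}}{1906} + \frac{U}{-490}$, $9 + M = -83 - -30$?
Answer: $- \frac{978449497}{683644080} \approx -1.4312$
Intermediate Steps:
$x{\left(H,d \right)} = \frac{4}{H}$ ($x{\left(H,d \right)} = - 4 \left(- \frac{1}{H}\right) = \frac{4}{H}$)
$s{\left(Y \right)} = \frac{Y}{3}$
$R{\left(h \right)} = 5 + h$
$U = \frac{1}{2928}$ ($U = \frac{\frac{1}{3} \cdot \frac{4}{4}}{976} = \frac{4 \cdot \frac{1}{4}}{3} \cdot \frac{1}{976} = \frac{1}{3} \cdot 1 \cdot \frac{1}{976} = \frac{1}{3} \cdot \frac{1}{976} = \frac{1}{2928} \approx 0.00034153$)
$M = -62$ ($M = -9 - 53 = -62$)
$t = \frac{31562887}{1367288160}$ ($t = \frac{5 + 39}{1906} + \frac{1}{2928 \left(-490\right)} = 44 \cdot \frac{1}{1906} + \frac{1}{2928} \left(- \frac{1}{490}\right) = \frac{22}{953} - \frac{1}{1434720} = \frac{31562887}{1367288160} \approx 0.023084$)
$M t = \left(-62\right) \frac{31562887}{1367288160} = - \frac{978449497}{683644080}$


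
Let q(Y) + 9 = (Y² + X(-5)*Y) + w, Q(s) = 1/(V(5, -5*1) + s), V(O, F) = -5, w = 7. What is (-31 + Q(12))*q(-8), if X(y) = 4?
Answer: -6480/7 ≈ -925.71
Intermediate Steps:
Q(s) = 1/(-5 + s)
q(Y) = -2 + Y² + 4*Y (q(Y) = -9 + ((Y² + 4*Y) + 7) = -9 + (7 + Y² + 4*Y) = -2 + Y² + 4*Y)
(-31 + Q(12))*q(-8) = (-31 + 1/(-5 + 12))*(-2 + (-8)² + 4*(-8)) = (-31 + 1/7)*(-2 + 64 - 32) = (-31 + ⅐)*30 = -216/7*30 = -6480/7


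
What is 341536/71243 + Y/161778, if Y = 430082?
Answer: 42946671467/5762775027 ≈ 7.4524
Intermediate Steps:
341536/71243 + Y/161778 = 341536/71243 + 430082/161778 = 341536*(1/71243) + 430082*(1/161778) = 341536/71243 + 215041/80889 = 42946671467/5762775027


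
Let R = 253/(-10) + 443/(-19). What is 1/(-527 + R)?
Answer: -190/109367 ≈ -0.0017373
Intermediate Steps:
R = -9237/190 (R = 253*(-1/10) + 443*(-1/19) = -253/10 - 443/19 = -9237/190 ≈ -48.616)
1/(-527 + R) = 1/(-527 - 9237/190) = 1/(-109367/190) = -190/109367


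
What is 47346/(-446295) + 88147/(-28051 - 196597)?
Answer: -16658583191/33419759720 ≈ -0.49847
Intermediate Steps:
47346/(-446295) + 88147/(-28051 - 196597) = 47346*(-1/446295) + 88147/(-224648) = -15782/148765 + 88147*(-1/224648) = -15782/148765 - 88147/224648 = -16658583191/33419759720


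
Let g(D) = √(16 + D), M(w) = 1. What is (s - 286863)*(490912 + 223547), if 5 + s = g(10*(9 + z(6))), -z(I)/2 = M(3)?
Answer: -204955424412 + 714459*√86 ≈ -2.0495e+11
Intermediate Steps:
z(I) = -2 (z(I) = -2*1 = -2)
s = -5 + √86 (s = -5 + √(16 + 10*(9 - 2)) = -5 + √(16 + 10*7) = -5 + √(16 + 70) = -5 + √86 ≈ 4.2736)
(s - 286863)*(490912 + 223547) = ((-5 + √86) - 286863)*(490912 + 223547) = (-286868 + √86)*714459 = -204955424412 + 714459*√86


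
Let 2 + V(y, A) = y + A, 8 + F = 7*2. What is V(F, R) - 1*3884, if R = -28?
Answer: -3908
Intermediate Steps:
F = 6 (F = -8 + 7*2 = -8 + 14 = 6)
V(y, A) = -2 + A + y (V(y, A) = -2 + (y + A) = -2 + (A + y) = -2 + A + y)
V(F, R) - 1*3884 = (-2 - 28 + 6) - 1*3884 = -24 - 3884 = -3908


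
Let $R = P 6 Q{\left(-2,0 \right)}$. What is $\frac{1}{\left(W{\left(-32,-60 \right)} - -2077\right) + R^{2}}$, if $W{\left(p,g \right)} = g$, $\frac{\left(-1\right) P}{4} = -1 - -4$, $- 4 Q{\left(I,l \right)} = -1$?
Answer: $\frac{1}{2341} \approx 0.00042717$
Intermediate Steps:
$Q{\left(I,l \right)} = \frac{1}{4}$ ($Q{\left(I,l \right)} = \left(- \frac{1}{4}\right) \left(-1\right) = \frac{1}{4}$)
$P = -12$ ($P = - 4 \left(-1 - -4\right) = - 4 \left(-1 + 4\right) = \left(-4\right) 3 = -12$)
$R = -18$ ($R = \left(-12\right) 6 \cdot \frac{1}{4} = \left(-72\right) \frac{1}{4} = -18$)
$\frac{1}{\left(W{\left(-32,-60 \right)} - -2077\right) + R^{2}} = \frac{1}{\left(-60 - -2077\right) + \left(-18\right)^{2}} = \frac{1}{\left(-60 + 2077\right) + 324} = \frac{1}{2017 + 324} = \frac{1}{2341}$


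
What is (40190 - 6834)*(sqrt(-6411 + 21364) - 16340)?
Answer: -545037040 + 33356*sqrt(14953) ≈ -5.4096e+8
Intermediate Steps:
(40190 - 6834)*(sqrt(-6411 + 21364) - 16340) = 33356*(sqrt(14953) - 16340) = 33356*(-16340 + sqrt(14953)) = -545037040 + 33356*sqrt(14953)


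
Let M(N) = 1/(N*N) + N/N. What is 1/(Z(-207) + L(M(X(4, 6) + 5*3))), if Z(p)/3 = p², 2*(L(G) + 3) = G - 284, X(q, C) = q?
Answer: 361/46353303 ≈ 7.7880e-6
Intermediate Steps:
M(N) = 1 + N⁻² (M(N) = N⁻² + 1 = 1 + N⁻²)
L(G) = -145 + G/2 (L(G) = -3 + (G - 284)/2 = -3 + (-284 + G)/2 = -3 + (-142 + G/2) = -145 + G/2)
Z(p) = 3*p²
1/(Z(-207) + L(M(X(4, 6) + 5*3))) = 1/(3*(-207)² + (-145 + (1 + (4 + 5*3)⁻²)/2)) = 1/(3*42849 + (-145 + (1 + (4 + 15)⁻²)/2)) = 1/(128547 + (-145 + (1 + 19⁻²)/2)) = 1/(128547 + (-145 + (1 + 1/361)/2)) = 1/(128547 + (-145 + (½)*(362/361))) = 1/(128547 + (-145 + 181/361)) = 1/(128547 - 52164/361) = 1/(46353303/361) = 361/46353303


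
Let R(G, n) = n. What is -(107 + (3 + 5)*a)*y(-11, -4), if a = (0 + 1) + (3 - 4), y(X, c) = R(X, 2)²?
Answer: -428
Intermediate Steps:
y(X, c) = 4 (y(X, c) = 2² = 4)
a = 0 (a = 1 - 1 = 0)
-(107 + (3 + 5)*a)*y(-11, -4) = -(107 + (3 + 5)*0)*4 = -(107 + 8*0)*4 = -(107 + 0)*4 = -107*4 = -1*428 = -428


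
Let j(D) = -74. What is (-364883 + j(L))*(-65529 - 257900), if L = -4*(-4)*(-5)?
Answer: 118037677553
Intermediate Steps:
L = -80 (L = 16*(-5) = -80)
(-364883 + j(L))*(-65529 - 257900) = (-364883 - 74)*(-65529 - 257900) = -364957*(-323429) = 118037677553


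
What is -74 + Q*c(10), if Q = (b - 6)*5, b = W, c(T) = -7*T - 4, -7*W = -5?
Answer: 13172/7 ≈ 1881.7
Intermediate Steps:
W = 5/7 (W = -⅐*(-5) = 5/7 ≈ 0.71429)
c(T) = -4 - 7*T
b = 5/7 ≈ 0.71429
Q = -185/7 (Q = (5/7 - 6)*5 = -37/7*5 = -185/7 ≈ -26.429)
-74 + Q*c(10) = -74 - 185*(-4 - 7*10)/7 = -74 - 185*(-4 - 70)/7 = -74 - 185/7*(-74) = -74 + 13690/7 = 13172/7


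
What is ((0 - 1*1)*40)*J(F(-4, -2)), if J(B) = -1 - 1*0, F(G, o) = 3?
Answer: 40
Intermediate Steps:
J(B) = -1 (J(B) = -1 + 0 = -1)
((0 - 1*1)*40)*J(F(-4, -2)) = ((0 - 1*1)*40)*(-1) = ((0 - 1)*40)*(-1) = -1*40*(-1) = -40*(-1) = 40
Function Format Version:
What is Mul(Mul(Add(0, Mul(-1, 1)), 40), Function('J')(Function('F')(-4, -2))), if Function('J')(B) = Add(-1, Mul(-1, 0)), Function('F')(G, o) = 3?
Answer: 40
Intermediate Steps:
Function('J')(B) = -1 (Function('J')(B) = Add(-1, 0) = -1)
Mul(Mul(Add(0, Mul(-1, 1)), 40), Function('J')(Function('F')(-4, -2))) = Mul(Mul(Add(0, Mul(-1, 1)), 40), -1) = Mul(Mul(Add(0, -1), 40), -1) = Mul(Mul(-1, 40), -1) = Mul(-40, -1) = 40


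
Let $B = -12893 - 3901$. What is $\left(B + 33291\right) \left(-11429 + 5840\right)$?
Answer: $-92201733$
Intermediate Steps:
$B = -16794$ ($B = -12893 - 3901 = -16794$)
$\left(B + 33291\right) \left(-11429 + 5840\right) = \left(-16794 + 33291\right) \left(-11429 + 5840\right) = 16497 \left(-5589\right) = -92201733$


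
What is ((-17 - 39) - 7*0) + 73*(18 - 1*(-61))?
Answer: 5711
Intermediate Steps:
((-17 - 39) - 7*0) + 73*(18 - 1*(-61)) = (-56 + 0) + 73*(18 + 61) = -56 + 73*79 = -56 + 5767 = 5711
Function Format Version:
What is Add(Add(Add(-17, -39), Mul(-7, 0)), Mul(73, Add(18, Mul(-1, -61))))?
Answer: 5711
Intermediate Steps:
Add(Add(Add(-17, -39), Mul(-7, 0)), Mul(73, Add(18, Mul(-1, -61)))) = Add(Add(-56, 0), Mul(73, Add(18, 61))) = Add(-56, Mul(73, 79)) = Add(-56, 5767) = 5711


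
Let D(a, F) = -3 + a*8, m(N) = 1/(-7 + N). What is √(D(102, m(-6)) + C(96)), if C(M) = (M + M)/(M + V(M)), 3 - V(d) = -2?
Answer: 3*√923645/101 ≈ 28.546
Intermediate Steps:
V(d) = 5 (V(d) = 3 - 1*(-2) = 3 + 2 = 5)
C(M) = 2*M/(5 + M) (C(M) = (M + M)/(M + 5) = (2*M)/(5 + M) = 2*M/(5 + M))
D(a, F) = -3 + 8*a
√(D(102, m(-6)) + C(96)) = √((-3 + 8*102) + 2*96/(5 + 96)) = √((-3 + 816) + 2*96/101) = √(813 + 2*96*(1/101)) = √(813 + 192/101) = √(82305/101) = 3*√923645/101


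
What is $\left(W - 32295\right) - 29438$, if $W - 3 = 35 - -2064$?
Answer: $-59631$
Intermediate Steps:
$W = 2102$ ($W = 3 + \left(35 - -2064\right) = 3 + \left(35 + 2064\right) = 3 + 2099 = 2102$)
$\left(W - 32295\right) - 29438 = \left(2102 - 32295\right) - 29438 = -30193 - 29438 = -59631$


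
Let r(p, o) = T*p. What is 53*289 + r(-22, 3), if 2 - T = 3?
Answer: 15339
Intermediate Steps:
T = -1 (T = 2 - 1*3 = 2 - 3 = -1)
r(p, o) = -p
53*289 + r(-22, 3) = 53*289 - 1*(-22) = 15317 + 22 = 15339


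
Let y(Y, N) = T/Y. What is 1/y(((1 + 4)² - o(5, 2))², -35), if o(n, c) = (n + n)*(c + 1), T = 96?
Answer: 25/96 ≈ 0.26042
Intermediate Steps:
o(n, c) = 2*n*(1 + c) (o(n, c) = (2*n)*(1 + c) = 2*n*(1 + c))
y(Y, N) = 96/Y
1/y(((1 + 4)² - o(5, 2))², -35) = 1/(96/(((1 + 4)² - 2*5*(1 + 2))²)) = 1/(96/((5² - 2*5*3)²)) = 1/(96/((25 - 1*30)²)) = 1/(96/((25 - 30)²)) = 1/(96/((-5)²)) = 1/(96/25) = 25/96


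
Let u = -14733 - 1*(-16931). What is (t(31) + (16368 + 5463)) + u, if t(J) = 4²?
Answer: 24045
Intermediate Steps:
t(J) = 16
u = 2198 (u = -14733 + 16931 = 2198)
(t(31) + (16368 + 5463)) + u = (16 + (16368 + 5463)) + 2198 = (16 + 21831) + 2198 = 21847 + 2198 = 24045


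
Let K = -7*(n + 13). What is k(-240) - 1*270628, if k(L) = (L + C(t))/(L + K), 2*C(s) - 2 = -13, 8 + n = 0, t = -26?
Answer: -148844909/550 ≈ -2.7063e+5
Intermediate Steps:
n = -8 (n = -8 + 0 = -8)
K = -35 (K = -7*(-8 + 13) = -7*5 = -35)
C(s) = -11/2 (C(s) = 1 + (½)*(-13) = 1 - 13/2 = -11/2)
k(L) = (-11/2 + L)/(-35 + L) (k(L) = (L - 11/2)/(L - 35) = (-11/2 + L)/(-35 + L))
k(-240) - 1*270628 = (-11/2 - 240)/(-35 - 240) - 1*270628 = -491/2/(-275) - 270628 = -1/275*(-491/2) - 270628 = 491/550 - 270628 = -148844909/550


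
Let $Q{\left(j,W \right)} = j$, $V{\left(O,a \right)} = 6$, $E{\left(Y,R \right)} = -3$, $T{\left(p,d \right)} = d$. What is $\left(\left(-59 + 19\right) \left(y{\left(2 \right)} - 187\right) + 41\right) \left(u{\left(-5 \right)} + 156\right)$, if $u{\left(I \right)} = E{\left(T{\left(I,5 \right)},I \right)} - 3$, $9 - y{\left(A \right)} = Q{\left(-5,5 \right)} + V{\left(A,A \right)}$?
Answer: $1080150$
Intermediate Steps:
$y{\left(A \right)} = 8$ ($y{\left(A \right)} = 9 - \left(-5 + 6\right) = 9 - 1 = 8$)
$u{\left(I \right)} = -6$ ($u{\left(I \right)} = -3 - 3 = -6$)
$\left(\left(-59 + 19\right) \left(y{\left(2 \right)} - 187\right) + 41\right) \left(u{\left(-5 \right)} + 156\right) = \left(\left(-59 + 19\right) \left(8 - 187\right) + 41\right) \left(-6 + 156\right) = \left(\left(-40\right) \left(-179\right) + 41\right) 150 = \left(7160 + 41\right) 150 = 7201 \cdot 150 = 1080150$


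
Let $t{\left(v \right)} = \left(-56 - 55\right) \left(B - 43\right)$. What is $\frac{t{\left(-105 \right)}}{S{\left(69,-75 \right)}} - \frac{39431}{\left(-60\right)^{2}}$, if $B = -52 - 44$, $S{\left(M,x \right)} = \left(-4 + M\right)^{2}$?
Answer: $- \frac{4442063}{608400} \approx -7.3012$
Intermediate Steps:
$B = -96$ ($B = -52 - 44 = -96$)
$t{\left(v \right)} = 15429$ ($t{\left(v \right)} = \left(-56 - 55\right) \left(-96 - 43\right) = \left(-111\right) \left(-139\right) = 15429$)
$\frac{t{\left(-105 \right)}}{S{\left(69,-75 \right)}} - \frac{39431}{\left(-60\right)^{2}} = \frac{15429}{\left(-4 + 69\right)^{2}} - \frac{39431}{\left(-60\right)^{2}} = \frac{15429}{65^{2}} - \frac{39431}{3600} = \frac{15429}{4225} - \frac{39431}{3600} = - \frac{4442063}{608400}$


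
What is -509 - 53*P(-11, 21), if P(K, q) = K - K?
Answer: -509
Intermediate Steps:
P(K, q) = 0
-509 - 53*P(-11, 21) = -509 - 53*0 = -509 + 0 = -509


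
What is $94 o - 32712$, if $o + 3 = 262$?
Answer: $-8366$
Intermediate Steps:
$o = 259$ ($o = -3 + 262 = 259$)
$94 o - 32712 = 94 \cdot 259 - 32712 = 24346 - 32712 = -8366$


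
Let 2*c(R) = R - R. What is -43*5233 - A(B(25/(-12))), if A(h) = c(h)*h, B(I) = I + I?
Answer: -225019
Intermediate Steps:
c(R) = 0 (c(R) = (R - R)/2 = (½)*0 = 0)
B(I) = 2*I
A(h) = 0 (A(h) = 0*h = 0)
-43*5233 - A(B(25/(-12))) = -43*5233 - 1*0 = -225019 + 0 = -225019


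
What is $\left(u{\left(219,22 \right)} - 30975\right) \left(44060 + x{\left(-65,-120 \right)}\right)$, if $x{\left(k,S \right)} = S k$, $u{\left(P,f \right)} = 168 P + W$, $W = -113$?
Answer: $295809440$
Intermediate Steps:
$u{\left(P,f \right)} = -113 + 168 P$ ($u{\left(P,f \right)} = 168 P - 113 = -113 + 168 P$)
$\left(u{\left(219,22 \right)} - 30975\right) \left(44060 + x{\left(-65,-120 \right)}\right) = \left(\left(-113 + 168 \cdot 219\right) - 30975\right) \left(44060 - -7800\right) = \left(\left(-113 + 36792\right) - 30975\right) \left(44060 + 7800\right) = \left(36679 - 30975\right) 51860 = 5704 \cdot 51860 = 295809440$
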